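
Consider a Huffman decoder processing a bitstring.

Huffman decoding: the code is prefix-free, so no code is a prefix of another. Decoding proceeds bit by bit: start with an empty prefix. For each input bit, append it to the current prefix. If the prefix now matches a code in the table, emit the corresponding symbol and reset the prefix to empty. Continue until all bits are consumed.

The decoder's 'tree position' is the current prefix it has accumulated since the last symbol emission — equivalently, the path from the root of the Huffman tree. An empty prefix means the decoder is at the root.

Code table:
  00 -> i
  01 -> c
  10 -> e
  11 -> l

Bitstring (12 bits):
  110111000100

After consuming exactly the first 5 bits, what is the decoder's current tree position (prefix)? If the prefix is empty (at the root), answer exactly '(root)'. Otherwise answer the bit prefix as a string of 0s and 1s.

Answer: 1

Derivation:
Bit 0: prefix='1' (no match yet)
Bit 1: prefix='11' -> emit 'l', reset
Bit 2: prefix='0' (no match yet)
Bit 3: prefix='01' -> emit 'c', reset
Bit 4: prefix='1' (no match yet)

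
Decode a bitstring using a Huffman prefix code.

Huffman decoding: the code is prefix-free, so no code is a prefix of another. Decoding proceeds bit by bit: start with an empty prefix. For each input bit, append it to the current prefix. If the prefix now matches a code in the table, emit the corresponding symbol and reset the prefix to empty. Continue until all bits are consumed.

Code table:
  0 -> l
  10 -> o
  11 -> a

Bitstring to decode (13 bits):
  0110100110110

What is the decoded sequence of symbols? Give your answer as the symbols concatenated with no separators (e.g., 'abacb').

Answer: lalolalal

Derivation:
Bit 0: prefix='0' -> emit 'l', reset
Bit 1: prefix='1' (no match yet)
Bit 2: prefix='11' -> emit 'a', reset
Bit 3: prefix='0' -> emit 'l', reset
Bit 4: prefix='1' (no match yet)
Bit 5: prefix='10' -> emit 'o', reset
Bit 6: prefix='0' -> emit 'l', reset
Bit 7: prefix='1' (no match yet)
Bit 8: prefix='11' -> emit 'a', reset
Bit 9: prefix='0' -> emit 'l', reset
Bit 10: prefix='1' (no match yet)
Bit 11: prefix='11' -> emit 'a', reset
Bit 12: prefix='0' -> emit 'l', reset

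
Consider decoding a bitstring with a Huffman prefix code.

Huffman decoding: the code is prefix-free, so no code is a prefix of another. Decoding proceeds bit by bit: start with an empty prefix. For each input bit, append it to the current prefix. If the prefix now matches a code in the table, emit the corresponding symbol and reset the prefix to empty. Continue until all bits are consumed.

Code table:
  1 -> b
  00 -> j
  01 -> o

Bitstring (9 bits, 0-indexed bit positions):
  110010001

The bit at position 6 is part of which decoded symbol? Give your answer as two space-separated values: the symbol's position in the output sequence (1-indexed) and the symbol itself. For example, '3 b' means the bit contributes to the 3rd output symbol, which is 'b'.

Bit 0: prefix='1' -> emit 'b', reset
Bit 1: prefix='1' -> emit 'b', reset
Bit 2: prefix='0' (no match yet)
Bit 3: prefix='00' -> emit 'j', reset
Bit 4: prefix='1' -> emit 'b', reset
Bit 5: prefix='0' (no match yet)
Bit 6: prefix='00' -> emit 'j', reset
Bit 7: prefix='0' (no match yet)
Bit 8: prefix='01' -> emit 'o', reset

Answer: 5 j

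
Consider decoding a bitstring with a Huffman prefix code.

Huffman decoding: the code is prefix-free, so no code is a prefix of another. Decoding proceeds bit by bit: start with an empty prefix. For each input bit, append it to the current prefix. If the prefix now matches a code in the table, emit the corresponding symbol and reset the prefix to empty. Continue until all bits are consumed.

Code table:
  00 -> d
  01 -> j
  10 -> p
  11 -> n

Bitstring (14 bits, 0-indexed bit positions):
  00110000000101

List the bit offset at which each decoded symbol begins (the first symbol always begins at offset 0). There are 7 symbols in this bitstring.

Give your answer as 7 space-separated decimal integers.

Bit 0: prefix='0' (no match yet)
Bit 1: prefix='00' -> emit 'd', reset
Bit 2: prefix='1' (no match yet)
Bit 3: prefix='11' -> emit 'n', reset
Bit 4: prefix='0' (no match yet)
Bit 5: prefix='00' -> emit 'd', reset
Bit 6: prefix='0' (no match yet)
Bit 7: prefix='00' -> emit 'd', reset
Bit 8: prefix='0' (no match yet)
Bit 9: prefix='00' -> emit 'd', reset
Bit 10: prefix='0' (no match yet)
Bit 11: prefix='01' -> emit 'j', reset
Bit 12: prefix='0' (no match yet)
Bit 13: prefix='01' -> emit 'j', reset

Answer: 0 2 4 6 8 10 12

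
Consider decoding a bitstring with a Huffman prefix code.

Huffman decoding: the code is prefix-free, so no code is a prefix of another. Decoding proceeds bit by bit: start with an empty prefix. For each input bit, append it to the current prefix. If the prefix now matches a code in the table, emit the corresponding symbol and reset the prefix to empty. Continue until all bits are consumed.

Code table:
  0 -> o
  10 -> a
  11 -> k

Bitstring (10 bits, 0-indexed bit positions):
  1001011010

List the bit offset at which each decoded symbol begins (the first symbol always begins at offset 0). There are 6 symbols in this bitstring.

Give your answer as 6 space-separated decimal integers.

Answer: 0 2 3 5 7 8

Derivation:
Bit 0: prefix='1' (no match yet)
Bit 1: prefix='10' -> emit 'a', reset
Bit 2: prefix='0' -> emit 'o', reset
Bit 3: prefix='1' (no match yet)
Bit 4: prefix='10' -> emit 'a', reset
Bit 5: prefix='1' (no match yet)
Bit 6: prefix='11' -> emit 'k', reset
Bit 7: prefix='0' -> emit 'o', reset
Bit 8: prefix='1' (no match yet)
Bit 9: prefix='10' -> emit 'a', reset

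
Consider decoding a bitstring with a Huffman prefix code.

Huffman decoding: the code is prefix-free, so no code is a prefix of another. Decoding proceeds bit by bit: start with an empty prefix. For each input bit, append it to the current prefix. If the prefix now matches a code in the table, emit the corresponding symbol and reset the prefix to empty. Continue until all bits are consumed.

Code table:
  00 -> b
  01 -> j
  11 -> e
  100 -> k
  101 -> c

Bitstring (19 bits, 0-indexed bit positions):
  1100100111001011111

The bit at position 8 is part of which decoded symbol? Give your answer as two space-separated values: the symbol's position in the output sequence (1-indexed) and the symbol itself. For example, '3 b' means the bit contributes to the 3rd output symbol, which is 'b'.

Bit 0: prefix='1' (no match yet)
Bit 1: prefix='11' -> emit 'e', reset
Bit 2: prefix='0' (no match yet)
Bit 3: prefix='00' -> emit 'b', reset
Bit 4: prefix='1' (no match yet)
Bit 5: prefix='10' (no match yet)
Bit 6: prefix='100' -> emit 'k', reset
Bit 7: prefix='1' (no match yet)
Bit 8: prefix='11' -> emit 'e', reset
Bit 9: prefix='1' (no match yet)
Bit 10: prefix='10' (no match yet)
Bit 11: prefix='100' -> emit 'k', reset
Bit 12: prefix='1' (no match yet)

Answer: 4 e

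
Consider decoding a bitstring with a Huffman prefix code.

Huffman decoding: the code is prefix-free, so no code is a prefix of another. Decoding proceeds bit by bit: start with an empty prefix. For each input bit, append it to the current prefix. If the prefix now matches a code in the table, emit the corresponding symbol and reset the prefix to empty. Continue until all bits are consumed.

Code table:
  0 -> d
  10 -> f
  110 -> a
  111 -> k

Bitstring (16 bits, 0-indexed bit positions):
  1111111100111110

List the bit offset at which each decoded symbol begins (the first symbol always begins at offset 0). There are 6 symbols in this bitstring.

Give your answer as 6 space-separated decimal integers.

Answer: 0 3 6 9 10 13

Derivation:
Bit 0: prefix='1' (no match yet)
Bit 1: prefix='11' (no match yet)
Bit 2: prefix='111' -> emit 'k', reset
Bit 3: prefix='1' (no match yet)
Bit 4: prefix='11' (no match yet)
Bit 5: prefix='111' -> emit 'k', reset
Bit 6: prefix='1' (no match yet)
Bit 7: prefix='11' (no match yet)
Bit 8: prefix='110' -> emit 'a', reset
Bit 9: prefix='0' -> emit 'd', reset
Bit 10: prefix='1' (no match yet)
Bit 11: prefix='11' (no match yet)
Bit 12: prefix='111' -> emit 'k', reset
Bit 13: prefix='1' (no match yet)
Bit 14: prefix='11' (no match yet)
Bit 15: prefix='110' -> emit 'a', reset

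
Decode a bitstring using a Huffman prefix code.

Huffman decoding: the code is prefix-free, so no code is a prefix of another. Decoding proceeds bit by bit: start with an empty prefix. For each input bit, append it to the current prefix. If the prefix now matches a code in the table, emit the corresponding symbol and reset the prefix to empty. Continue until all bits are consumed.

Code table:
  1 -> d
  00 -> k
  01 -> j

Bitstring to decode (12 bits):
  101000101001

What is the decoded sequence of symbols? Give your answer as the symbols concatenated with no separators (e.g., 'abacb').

Answer: djkjjkd

Derivation:
Bit 0: prefix='1' -> emit 'd', reset
Bit 1: prefix='0' (no match yet)
Bit 2: prefix='01' -> emit 'j', reset
Bit 3: prefix='0' (no match yet)
Bit 4: prefix='00' -> emit 'k', reset
Bit 5: prefix='0' (no match yet)
Bit 6: prefix='01' -> emit 'j', reset
Bit 7: prefix='0' (no match yet)
Bit 8: prefix='01' -> emit 'j', reset
Bit 9: prefix='0' (no match yet)
Bit 10: prefix='00' -> emit 'k', reset
Bit 11: prefix='1' -> emit 'd', reset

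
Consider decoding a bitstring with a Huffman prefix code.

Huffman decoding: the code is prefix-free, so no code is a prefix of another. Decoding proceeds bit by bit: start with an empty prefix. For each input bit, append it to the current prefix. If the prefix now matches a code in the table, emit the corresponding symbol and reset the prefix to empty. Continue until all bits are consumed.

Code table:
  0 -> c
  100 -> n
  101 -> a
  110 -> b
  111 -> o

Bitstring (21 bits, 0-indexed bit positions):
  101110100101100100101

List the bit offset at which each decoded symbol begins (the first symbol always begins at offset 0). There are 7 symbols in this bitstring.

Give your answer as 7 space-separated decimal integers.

Answer: 0 3 6 9 12 15 18

Derivation:
Bit 0: prefix='1' (no match yet)
Bit 1: prefix='10' (no match yet)
Bit 2: prefix='101' -> emit 'a', reset
Bit 3: prefix='1' (no match yet)
Bit 4: prefix='11' (no match yet)
Bit 5: prefix='110' -> emit 'b', reset
Bit 6: prefix='1' (no match yet)
Bit 7: prefix='10' (no match yet)
Bit 8: prefix='100' -> emit 'n', reset
Bit 9: prefix='1' (no match yet)
Bit 10: prefix='10' (no match yet)
Bit 11: prefix='101' -> emit 'a', reset
Bit 12: prefix='1' (no match yet)
Bit 13: prefix='10' (no match yet)
Bit 14: prefix='100' -> emit 'n', reset
Bit 15: prefix='1' (no match yet)
Bit 16: prefix='10' (no match yet)
Bit 17: prefix='100' -> emit 'n', reset
Bit 18: prefix='1' (no match yet)
Bit 19: prefix='10' (no match yet)
Bit 20: prefix='101' -> emit 'a', reset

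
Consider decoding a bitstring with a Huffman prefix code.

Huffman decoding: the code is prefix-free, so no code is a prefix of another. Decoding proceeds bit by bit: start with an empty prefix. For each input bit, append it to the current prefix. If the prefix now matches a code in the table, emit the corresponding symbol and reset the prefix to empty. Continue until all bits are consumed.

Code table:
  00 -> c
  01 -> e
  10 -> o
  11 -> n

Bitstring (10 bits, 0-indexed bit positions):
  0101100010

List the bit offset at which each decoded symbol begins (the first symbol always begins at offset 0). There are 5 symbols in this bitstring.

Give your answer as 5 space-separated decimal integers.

Answer: 0 2 4 6 8

Derivation:
Bit 0: prefix='0' (no match yet)
Bit 1: prefix='01' -> emit 'e', reset
Bit 2: prefix='0' (no match yet)
Bit 3: prefix='01' -> emit 'e', reset
Bit 4: prefix='1' (no match yet)
Bit 5: prefix='10' -> emit 'o', reset
Bit 6: prefix='0' (no match yet)
Bit 7: prefix='00' -> emit 'c', reset
Bit 8: prefix='1' (no match yet)
Bit 9: prefix='10' -> emit 'o', reset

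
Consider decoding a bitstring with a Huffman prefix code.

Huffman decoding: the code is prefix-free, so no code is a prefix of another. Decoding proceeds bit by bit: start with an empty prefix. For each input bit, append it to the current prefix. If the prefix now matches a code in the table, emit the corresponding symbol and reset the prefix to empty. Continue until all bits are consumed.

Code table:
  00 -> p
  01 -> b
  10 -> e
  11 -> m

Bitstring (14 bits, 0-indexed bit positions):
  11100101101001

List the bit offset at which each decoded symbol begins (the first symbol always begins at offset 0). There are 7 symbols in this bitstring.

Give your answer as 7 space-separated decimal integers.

Answer: 0 2 4 6 8 10 12

Derivation:
Bit 0: prefix='1' (no match yet)
Bit 1: prefix='11' -> emit 'm', reset
Bit 2: prefix='1' (no match yet)
Bit 3: prefix='10' -> emit 'e', reset
Bit 4: prefix='0' (no match yet)
Bit 5: prefix='01' -> emit 'b', reset
Bit 6: prefix='0' (no match yet)
Bit 7: prefix='01' -> emit 'b', reset
Bit 8: prefix='1' (no match yet)
Bit 9: prefix='10' -> emit 'e', reset
Bit 10: prefix='1' (no match yet)
Bit 11: prefix='10' -> emit 'e', reset
Bit 12: prefix='0' (no match yet)
Bit 13: prefix='01' -> emit 'b', reset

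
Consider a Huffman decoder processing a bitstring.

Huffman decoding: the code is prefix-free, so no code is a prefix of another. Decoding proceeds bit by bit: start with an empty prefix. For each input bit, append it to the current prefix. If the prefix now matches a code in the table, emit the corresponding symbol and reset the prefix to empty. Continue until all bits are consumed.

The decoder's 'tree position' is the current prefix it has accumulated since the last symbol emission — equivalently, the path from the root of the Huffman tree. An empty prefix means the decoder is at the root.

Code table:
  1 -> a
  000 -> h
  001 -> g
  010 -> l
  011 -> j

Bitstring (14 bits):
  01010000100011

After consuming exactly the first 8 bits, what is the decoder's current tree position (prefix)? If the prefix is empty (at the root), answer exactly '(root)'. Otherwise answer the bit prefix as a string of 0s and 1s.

Answer: 0

Derivation:
Bit 0: prefix='0' (no match yet)
Bit 1: prefix='01' (no match yet)
Bit 2: prefix='010' -> emit 'l', reset
Bit 3: prefix='1' -> emit 'a', reset
Bit 4: prefix='0' (no match yet)
Bit 5: prefix='00' (no match yet)
Bit 6: prefix='000' -> emit 'h', reset
Bit 7: prefix='0' (no match yet)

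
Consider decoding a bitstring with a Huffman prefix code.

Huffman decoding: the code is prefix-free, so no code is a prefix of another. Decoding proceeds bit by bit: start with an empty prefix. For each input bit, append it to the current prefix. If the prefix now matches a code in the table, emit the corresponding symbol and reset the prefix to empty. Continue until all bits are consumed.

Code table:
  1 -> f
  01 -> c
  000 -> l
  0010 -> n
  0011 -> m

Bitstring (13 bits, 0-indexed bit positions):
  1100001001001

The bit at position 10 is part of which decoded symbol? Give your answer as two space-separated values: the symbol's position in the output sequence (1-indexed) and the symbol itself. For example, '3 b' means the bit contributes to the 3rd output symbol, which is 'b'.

Answer: 5 n

Derivation:
Bit 0: prefix='1' -> emit 'f', reset
Bit 1: prefix='1' -> emit 'f', reset
Bit 2: prefix='0' (no match yet)
Bit 3: prefix='00' (no match yet)
Bit 4: prefix='000' -> emit 'l', reset
Bit 5: prefix='0' (no match yet)
Bit 6: prefix='01' -> emit 'c', reset
Bit 7: prefix='0' (no match yet)
Bit 8: prefix='00' (no match yet)
Bit 9: prefix='001' (no match yet)
Bit 10: prefix='0010' -> emit 'n', reset
Bit 11: prefix='0' (no match yet)
Bit 12: prefix='01' -> emit 'c', reset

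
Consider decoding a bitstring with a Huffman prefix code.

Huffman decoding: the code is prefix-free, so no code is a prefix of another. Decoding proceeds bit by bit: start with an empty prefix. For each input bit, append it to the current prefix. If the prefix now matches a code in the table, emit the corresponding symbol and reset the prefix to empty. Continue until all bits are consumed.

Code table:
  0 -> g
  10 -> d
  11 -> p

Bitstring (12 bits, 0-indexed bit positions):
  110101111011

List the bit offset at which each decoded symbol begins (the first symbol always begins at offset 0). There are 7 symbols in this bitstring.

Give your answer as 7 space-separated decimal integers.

Bit 0: prefix='1' (no match yet)
Bit 1: prefix='11' -> emit 'p', reset
Bit 2: prefix='0' -> emit 'g', reset
Bit 3: prefix='1' (no match yet)
Bit 4: prefix='10' -> emit 'd', reset
Bit 5: prefix='1' (no match yet)
Bit 6: prefix='11' -> emit 'p', reset
Bit 7: prefix='1' (no match yet)
Bit 8: prefix='11' -> emit 'p', reset
Bit 9: prefix='0' -> emit 'g', reset
Bit 10: prefix='1' (no match yet)
Bit 11: prefix='11' -> emit 'p', reset

Answer: 0 2 3 5 7 9 10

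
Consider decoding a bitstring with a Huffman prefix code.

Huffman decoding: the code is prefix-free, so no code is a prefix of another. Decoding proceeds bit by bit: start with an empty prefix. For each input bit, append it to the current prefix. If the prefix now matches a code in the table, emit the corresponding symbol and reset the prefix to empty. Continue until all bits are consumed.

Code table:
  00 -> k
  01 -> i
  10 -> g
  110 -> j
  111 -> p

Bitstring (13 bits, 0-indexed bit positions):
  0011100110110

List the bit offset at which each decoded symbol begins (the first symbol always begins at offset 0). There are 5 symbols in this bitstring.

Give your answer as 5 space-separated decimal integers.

Answer: 0 2 5 7 10

Derivation:
Bit 0: prefix='0' (no match yet)
Bit 1: prefix='00' -> emit 'k', reset
Bit 2: prefix='1' (no match yet)
Bit 3: prefix='11' (no match yet)
Bit 4: prefix='111' -> emit 'p', reset
Bit 5: prefix='0' (no match yet)
Bit 6: prefix='00' -> emit 'k', reset
Bit 7: prefix='1' (no match yet)
Bit 8: prefix='11' (no match yet)
Bit 9: prefix='110' -> emit 'j', reset
Bit 10: prefix='1' (no match yet)
Bit 11: prefix='11' (no match yet)
Bit 12: prefix='110' -> emit 'j', reset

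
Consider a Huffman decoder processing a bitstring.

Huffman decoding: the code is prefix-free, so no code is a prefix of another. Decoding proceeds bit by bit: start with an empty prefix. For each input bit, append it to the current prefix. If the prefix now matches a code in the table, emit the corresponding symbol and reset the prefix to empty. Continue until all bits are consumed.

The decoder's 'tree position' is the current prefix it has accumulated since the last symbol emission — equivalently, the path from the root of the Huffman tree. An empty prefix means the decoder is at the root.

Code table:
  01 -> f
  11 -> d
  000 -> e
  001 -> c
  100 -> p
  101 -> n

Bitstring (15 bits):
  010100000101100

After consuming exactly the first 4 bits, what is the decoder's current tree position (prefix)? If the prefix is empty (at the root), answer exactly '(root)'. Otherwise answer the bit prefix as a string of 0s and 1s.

Bit 0: prefix='0' (no match yet)
Bit 1: prefix='01' -> emit 'f', reset
Bit 2: prefix='0' (no match yet)
Bit 3: prefix='01' -> emit 'f', reset

Answer: (root)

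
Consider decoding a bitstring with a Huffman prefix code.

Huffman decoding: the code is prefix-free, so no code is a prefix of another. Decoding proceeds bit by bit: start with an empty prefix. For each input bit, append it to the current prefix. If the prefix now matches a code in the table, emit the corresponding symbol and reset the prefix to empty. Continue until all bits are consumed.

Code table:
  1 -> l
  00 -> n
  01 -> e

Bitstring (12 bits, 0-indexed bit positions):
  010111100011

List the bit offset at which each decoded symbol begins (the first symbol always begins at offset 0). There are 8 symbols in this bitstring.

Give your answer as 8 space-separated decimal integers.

Answer: 0 2 4 5 6 7 9 11

Derivation:
Bit 0: prefix='0' (no match yet)
Bit 1: prefix='01' -> emit 'e', reset
Bit 2: prefix='0' (no match yet)
Bit 3: prefix='01' -> emit 'e', reset
Bit 4: prefix='1' -> emit 'l', reset
Bit 5: prefix='1' -> emit 'l', reset
Bit 6: prefix='1' -> emit 'l', reset
Bit 7: prefix='0' (no match yet)
Bit 8: prefix='00' -> emit 'n', reset
Bit 9: prefix='0' (no match yet)
Bit 10: prefix='01' -> emit 'e', reset
Bit 11: prefix='1' -> emit 'l', reset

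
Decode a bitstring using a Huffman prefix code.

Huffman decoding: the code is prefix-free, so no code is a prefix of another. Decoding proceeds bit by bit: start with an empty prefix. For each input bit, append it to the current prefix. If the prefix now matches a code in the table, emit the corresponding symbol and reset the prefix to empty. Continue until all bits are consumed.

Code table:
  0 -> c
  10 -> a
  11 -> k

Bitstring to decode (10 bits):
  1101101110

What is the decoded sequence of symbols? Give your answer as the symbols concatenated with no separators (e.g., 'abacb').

Bit 0: prefix='1' (no match yet)
Bit 1: prefix='11' -> emit 'k', reset
Bit 2: prefix='0' -> emit 'c', reset
Bit 3: prefix='1' (no match yet)
Bit 4: prefix='11' -> emit 'k', reset
Bit 5: prefix='0' -> emit 'c', reset
Bit 6: prefix='1' (no match yet)
Bit 7: prefix='11' -> emit 'k', reset
Bit 8: prefix='1' (no match yet)
Bit 9: prefix='10' -> emit 'a', reset

Answer: kckcka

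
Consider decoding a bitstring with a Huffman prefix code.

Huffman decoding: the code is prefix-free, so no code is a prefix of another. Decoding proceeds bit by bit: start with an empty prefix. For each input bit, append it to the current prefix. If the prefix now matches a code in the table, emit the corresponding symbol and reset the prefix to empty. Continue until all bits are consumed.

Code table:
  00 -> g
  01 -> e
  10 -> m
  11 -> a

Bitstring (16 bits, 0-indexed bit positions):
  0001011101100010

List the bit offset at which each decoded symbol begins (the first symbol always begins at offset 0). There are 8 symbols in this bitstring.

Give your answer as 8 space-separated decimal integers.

Bit 0: prefix='0' (no match yet)
Bit 1: prefix='00' -> emit 'g', reset
Bit 2: prefix='0' (no match yet)
Bit 3: prefix='01' -> emit 'e', reset
Bit 4: prefix='0' (no match yet)
Bit 5: prefix='01' -> emit 'e', reset
Bit 6: prefix='1' (no match yet)
Bit 7: prefix='11' -> emit 'a', reset
Bit 8: prefix='0' (no match yet)
Bit 9: prefix='01' -> emit 'e', reset
Bit 10: prefix='1' (no match yet)
Bit 11: prefix='10' -> emit 'm', reset
Bit 12: prefix='0' (no match yet)
Bit 13: prefix='00' -> emit 'g', reset
Bit 14: prefix='1' (no match yet)
Bit 15: prefix='10' -> emit 'm', reset

Answer: 0 2 4 6 8 10 12 14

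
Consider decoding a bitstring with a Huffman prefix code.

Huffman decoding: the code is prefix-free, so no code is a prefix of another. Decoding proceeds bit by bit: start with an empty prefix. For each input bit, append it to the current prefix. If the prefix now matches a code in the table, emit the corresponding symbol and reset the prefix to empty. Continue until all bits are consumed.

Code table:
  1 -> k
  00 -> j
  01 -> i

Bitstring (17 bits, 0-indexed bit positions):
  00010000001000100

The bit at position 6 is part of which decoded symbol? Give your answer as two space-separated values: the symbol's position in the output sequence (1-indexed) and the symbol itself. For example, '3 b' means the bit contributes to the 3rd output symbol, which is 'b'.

Answer: 4 j

Derivation:
Bit 0: prefix='0' (no match yet)
Bit 1: prefix='00' -> emit 'j', reset
Bit 2: prefix='0' (no match yet)
Bit 3: prefix='01' -> emit 'i', reset
Bit 4: prefix='0' (no match yet)
Bit 5: prefix='00' -> emit 'j', reset
Bit 6: prefix='0' (no match yet)
Bit 7: prefix='00' -> emit 'j', reset
Bit 8: prefix='0' (no match yet)
Bit 9: prefix='00' -> emit 'j', reset
Bit 10: prefix='1' -> emit 'k', reset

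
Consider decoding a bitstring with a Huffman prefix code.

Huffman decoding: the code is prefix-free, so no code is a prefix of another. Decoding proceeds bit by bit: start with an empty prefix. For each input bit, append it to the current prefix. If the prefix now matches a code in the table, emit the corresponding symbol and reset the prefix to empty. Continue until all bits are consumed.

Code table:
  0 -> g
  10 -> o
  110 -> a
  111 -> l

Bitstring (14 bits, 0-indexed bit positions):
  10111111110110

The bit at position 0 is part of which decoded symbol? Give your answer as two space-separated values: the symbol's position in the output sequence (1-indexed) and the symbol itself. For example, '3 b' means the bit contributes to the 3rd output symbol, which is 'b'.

Bit 0: prefix='1' (no match yet)
Bit 1: prefix='10' -> emit 'o', reset
Bit 2: prefix='1' (no match yet)
Bit 3: prefix='11' (no match yet)
Bit 4: prefix='111' -> emit 'l', reset

Answer: 1 o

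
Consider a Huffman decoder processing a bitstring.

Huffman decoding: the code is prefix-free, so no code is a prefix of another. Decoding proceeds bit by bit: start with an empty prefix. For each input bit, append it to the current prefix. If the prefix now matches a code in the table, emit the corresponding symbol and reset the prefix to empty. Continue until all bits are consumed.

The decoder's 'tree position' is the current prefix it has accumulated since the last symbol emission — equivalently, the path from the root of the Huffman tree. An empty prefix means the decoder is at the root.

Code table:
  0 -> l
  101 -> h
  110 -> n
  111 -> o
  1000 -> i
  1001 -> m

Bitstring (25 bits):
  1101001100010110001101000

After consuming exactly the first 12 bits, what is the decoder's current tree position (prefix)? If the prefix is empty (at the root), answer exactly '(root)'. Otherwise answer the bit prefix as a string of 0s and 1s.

Bit 0: prefix='1' (no match yet)
Bit 1: prefix='11' (no match yet)
Bit 2: prefix='110' -> emit 'n', reset
Bit 3: prefix='1' (no match yet)
Bit 4: prefix='10' (no match yet)
Bit 5: prefix='100' (no match yet)
Bit 6: prefix='1001' -> emit 'm', reset
Bit 7: prefix='1' (no match yet)
Bit 8: prefix='10' (no match yet)
Bit 9: prefix='100' (no match yet)
Bit 10: prefix='1000' -> emit 'i', reset
Bit 11: prefix='1' (no match yet)

Answer: 1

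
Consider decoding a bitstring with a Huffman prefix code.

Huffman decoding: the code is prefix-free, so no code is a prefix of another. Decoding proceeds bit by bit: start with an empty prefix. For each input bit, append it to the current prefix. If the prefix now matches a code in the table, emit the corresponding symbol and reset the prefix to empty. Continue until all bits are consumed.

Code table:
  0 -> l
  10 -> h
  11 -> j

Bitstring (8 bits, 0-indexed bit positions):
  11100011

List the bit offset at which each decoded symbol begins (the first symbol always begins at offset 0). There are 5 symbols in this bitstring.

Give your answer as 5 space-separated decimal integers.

Bit 0: prefix='1' (no match yet)
Bit 1: prefix='11' -> emit 'j', reset
Bit 2: prefix='1' (no match yet)
Bit 3: prefix='10' -> emit 'h', reset
Bit 4: prefix='0' -> emit 'l', reset
Bit 5: prefix='0' -> emit 'l', reset
Bit 6: prefix='1' (no match yet)
Bit 7: prefix='11' -> emit 'j', reset

Answer: 0 2 4 5 6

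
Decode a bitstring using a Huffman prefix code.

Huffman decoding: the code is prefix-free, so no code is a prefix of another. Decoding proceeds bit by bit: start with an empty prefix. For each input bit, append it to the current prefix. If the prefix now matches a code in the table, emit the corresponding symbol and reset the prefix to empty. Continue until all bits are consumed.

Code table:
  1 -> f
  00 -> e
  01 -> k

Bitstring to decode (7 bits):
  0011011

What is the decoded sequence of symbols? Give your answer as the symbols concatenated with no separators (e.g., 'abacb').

Answer: effkf

Derivation:
Bit 0: prefix='0' (no match yet)
Bit 1: prefix='00' -> emit 'e', reset
Bit 2: prefix='1' -> emit 'f', reset
Bit 3: prefix='1' -> emit 'f', reset
Bit 4: prefix='0' (no match yet)
Bit 5: prefix='01' -> emit 'k', reset
Bit 6: prefix='1' -> emit 'f', reset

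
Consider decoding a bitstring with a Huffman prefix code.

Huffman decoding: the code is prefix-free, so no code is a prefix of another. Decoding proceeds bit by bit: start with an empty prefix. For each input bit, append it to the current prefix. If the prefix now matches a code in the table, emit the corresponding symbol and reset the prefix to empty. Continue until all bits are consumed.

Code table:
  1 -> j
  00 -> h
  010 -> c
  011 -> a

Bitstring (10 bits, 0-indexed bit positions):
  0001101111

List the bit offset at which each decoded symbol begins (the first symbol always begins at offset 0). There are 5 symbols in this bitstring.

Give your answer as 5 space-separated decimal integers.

Bit 0: prefix='0' (no match yet)
Bit 1: prefix='00' -> emit 'h', reset
Bit 2: prefix='0' (no match yet)
Bit 3: prefix='01' (no match yet)
Bit 4: prefix='011' -> emit 'a', reset
Bit 5: prefix='0' (no match yet)
Bit 6: prefix='01' (no match yet)
Bit 7: prefix='011' -> emit 'a', reset
Bit 8: prefix='1' -> emit 'j', reset
Bit 9: prefix='1' -> emit 'j', reset

Answer: 0 2 5 8 9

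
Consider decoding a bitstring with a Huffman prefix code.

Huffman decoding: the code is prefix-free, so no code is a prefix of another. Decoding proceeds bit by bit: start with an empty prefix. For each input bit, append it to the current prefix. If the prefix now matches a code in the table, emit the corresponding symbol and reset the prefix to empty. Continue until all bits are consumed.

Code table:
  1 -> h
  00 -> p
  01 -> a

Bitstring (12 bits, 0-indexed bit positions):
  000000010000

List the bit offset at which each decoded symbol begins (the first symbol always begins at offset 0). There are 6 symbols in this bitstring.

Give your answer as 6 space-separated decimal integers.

Answer: 0 2 4 6 8 10

Derivation:
Bit 0: prefix='0' (no match yet)
Bit 1: prefix='00' -> emit 'p', reset
Bit 2: prefix='0' (no match yet)
Bit 3: prefix='00' -> emit 'p', reset
Bit 4: prefix='0' (no match yet)
Bit 5: prefix='00' -> emit 'p', reset
Bit 6: prefix='0' (no match yet)
Bit 7: prefix='01' -> emit 'a', reset
Bit 8: prefix='0' (no match yet)
Bit 9: prefix='00' -> emit 'p', reset
Bit 10: prefix='0' (no match yet)
Bit 11: prefix='00' -> emit 'p', reset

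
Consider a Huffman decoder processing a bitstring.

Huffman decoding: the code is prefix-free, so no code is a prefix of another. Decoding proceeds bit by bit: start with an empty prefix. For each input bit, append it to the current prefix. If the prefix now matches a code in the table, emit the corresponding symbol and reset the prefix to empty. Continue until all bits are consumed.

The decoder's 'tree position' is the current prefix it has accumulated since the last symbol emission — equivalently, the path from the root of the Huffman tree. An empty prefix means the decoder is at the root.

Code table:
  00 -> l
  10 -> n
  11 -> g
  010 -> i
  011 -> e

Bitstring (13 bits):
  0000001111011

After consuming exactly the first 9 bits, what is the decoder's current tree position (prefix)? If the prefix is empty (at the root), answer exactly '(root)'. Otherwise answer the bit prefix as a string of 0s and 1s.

Bit 0: prefix='0' (no match yet)
Bit 1: prefix='00' -> emit 'l', reset
Bit 2: prefix='0' (no match yet)
Bit 3: prefix='00' -> emit 'l', reset
Bit 4: prefix='0' (no match yet)
Bit 5: prefix='00' -> emit 'l', reset
Bit 6: prefix='1' (no match yet)
Bit 7: prefix='11' -> emit 'g', reset
Bit 8: prefix='1' (no match yet)

Answer: 1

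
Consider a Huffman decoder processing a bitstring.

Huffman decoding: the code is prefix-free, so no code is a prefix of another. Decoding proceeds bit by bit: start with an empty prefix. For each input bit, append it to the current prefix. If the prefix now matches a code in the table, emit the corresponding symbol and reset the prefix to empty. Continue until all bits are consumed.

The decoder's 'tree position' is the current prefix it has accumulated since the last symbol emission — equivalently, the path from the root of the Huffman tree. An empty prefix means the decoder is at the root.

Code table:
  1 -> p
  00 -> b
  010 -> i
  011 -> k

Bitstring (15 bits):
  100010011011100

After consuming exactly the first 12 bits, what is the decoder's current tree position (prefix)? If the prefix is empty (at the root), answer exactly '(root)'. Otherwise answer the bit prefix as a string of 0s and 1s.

Bit 0: prefix='1' -> emit 'p', reset
Bit 1: prefix='0' (no match yet)
Bit 2: prefix='00' -> emit 'b', reset
Bit 3: prefix='0' (no match yet)
Bit 4: prefix='01' (no match yet)
Bit 5: prefix='010' -> emit 'i', reset
Bit 6: prefix='0' (no match yet)
Bit 7: prefix='01' (no match yet)
Bit 8: prefix='011' -> emit 'k', reset
Bit 9: prefix='0' (no match yet)
Bit 10: prefix='01' (no match yet)
Bit 11: prefix='011' -> emit 'k', reset

Answer: (root)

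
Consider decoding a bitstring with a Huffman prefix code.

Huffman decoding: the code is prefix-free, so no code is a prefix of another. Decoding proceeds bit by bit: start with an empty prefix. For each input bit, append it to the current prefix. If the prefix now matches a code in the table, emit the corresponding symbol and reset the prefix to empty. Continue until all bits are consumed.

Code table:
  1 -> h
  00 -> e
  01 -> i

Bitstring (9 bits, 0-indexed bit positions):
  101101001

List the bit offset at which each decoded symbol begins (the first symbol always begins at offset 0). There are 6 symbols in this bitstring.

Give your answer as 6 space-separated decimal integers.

Bit 0: prefix='1' -> emit 'h', reset
Bit 1: prefix='0' (no match yet)
Bit 2: prefix='01' -> emit 'i', reset
Bit 3: prefix='1' -> emit 'h', reset
Bit 4: prefix='0' (no match yet)
Bit 5: prefix='01' -> emit 'i', reset
Bit 6: prefix='0' (no match yet)
Bit 7: prefix='00' -> emit 'e', reset
Bit 8: prefix='1' -> emit 'h', reset

Answer: 0 1 3 4 6 8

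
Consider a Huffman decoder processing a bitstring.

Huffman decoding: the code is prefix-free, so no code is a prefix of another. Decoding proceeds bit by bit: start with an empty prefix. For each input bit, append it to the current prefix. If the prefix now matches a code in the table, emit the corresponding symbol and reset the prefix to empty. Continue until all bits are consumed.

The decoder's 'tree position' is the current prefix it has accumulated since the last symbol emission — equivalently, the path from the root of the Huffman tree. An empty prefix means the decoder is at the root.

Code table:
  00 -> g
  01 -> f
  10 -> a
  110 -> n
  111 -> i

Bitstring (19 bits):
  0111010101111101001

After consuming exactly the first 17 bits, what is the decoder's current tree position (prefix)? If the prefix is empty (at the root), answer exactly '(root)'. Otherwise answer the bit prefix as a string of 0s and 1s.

Answer: (root)

Derivation:
Bit 0: prefix='0' (no match yet)
Bit 1: prefix='01' -> emit 'f', reset
Bit 2: prefix='1' (no match yet)
Bit 3: prefix='11' (no match yet)
Bit 4: prefix='110' -> emit 'n', reset
Bit 5: prefix='1' (no match yet)
Bit 6: prefix='10' -> emit 'a', reset
Bit 7: prefix='1' (no match yet)
Bit 8: prefix='10' -> emit 'a', reset
Bit 9: prefix='1' (no match yet)
Bit 10: prefix='11' (no match yet)
Bit 11: prefix='111' -> emit 'i', reset
Bit 12: prefix='1' (no match yet)
Bit 13: prefix='11' (no match yet)
Bit 14: prefix='110' -> emit 'n', reset
Bit 15: prefix='1' (no match yet)
Bit 16: prefix='10' -> emit 'a', reset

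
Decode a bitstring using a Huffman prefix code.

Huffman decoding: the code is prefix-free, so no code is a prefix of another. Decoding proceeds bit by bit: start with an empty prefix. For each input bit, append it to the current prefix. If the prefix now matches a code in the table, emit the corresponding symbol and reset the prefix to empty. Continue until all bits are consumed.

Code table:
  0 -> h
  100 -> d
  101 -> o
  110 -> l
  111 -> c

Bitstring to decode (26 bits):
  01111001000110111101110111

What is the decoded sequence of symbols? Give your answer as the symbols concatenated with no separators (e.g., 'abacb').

Bit 0: prefix='0' -> emit 'h', reset
Bit 1: prefix='1' (no match yet)
Bit 2: prefix='11' (no match yet)
Bit 3: prefix='111' -> emit 'c', reset
Bit 4: prefix='1' (no match yet)
Bit 5: prefix='10' (no match yet)
Bit 6: prefix='100' -> emit 'd', reset
Bit 7: prefix='1' (no match yet)
Bit 8: prefix='10' (no match yet)
Bit 9: prefix='100' -> emit 'd', reset
Bit 10: prefix='0' -> emit 'h', reset
Bit 11: prefix='1' (no match yet)
Bit 12: prefix='11' (no match yet)
Bit 13: prefix='110' -> emit 'l', reset
Bit 14: prefix='1' (no match yet)
Bit 15: prefix='11' (no match yet)
Bit 16: prefix='111' -> emit 'c', reset
Bit 17: prefix='1' (no match yet)
Bit 18: prefix='10' (no match yet)
Bit 19: prefix='101' -> emit 'o', reset
Bit 20: prefix='1' (no match yet)
Bit 21: prefix='11' (no match yet)
Bit 22: prefix='110' -> emit 'l', reset
Bit 23: prefix='1' (no match yet)
Bit 24: prefix='11' (no match yet)
Bit 25: prefix='111' -> emit 'c', reset

Answer: hcddhlcolc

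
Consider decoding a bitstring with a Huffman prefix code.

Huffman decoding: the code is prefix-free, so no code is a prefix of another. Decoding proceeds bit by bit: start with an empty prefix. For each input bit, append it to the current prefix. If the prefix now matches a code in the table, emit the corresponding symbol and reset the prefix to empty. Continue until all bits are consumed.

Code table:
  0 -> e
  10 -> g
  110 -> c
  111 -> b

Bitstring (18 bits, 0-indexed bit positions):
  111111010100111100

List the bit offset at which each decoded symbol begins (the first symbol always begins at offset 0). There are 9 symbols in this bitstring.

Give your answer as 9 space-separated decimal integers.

Answer: 0 3 6 7 9 11 12 15 17

Derivation:
Bit 0: prefix='1' (no match yet)
Bit 1: prefix='11' (no match yet)
Bit 2: prefix='111' -> emit 'b', reset
Bit 3: prefix='1' (no match yet)
Bit 4: prefix='11' (no match yet)
Bit 5: prefix='111' -> emit 'b', reset
Bit 6: prefix='0' -> emit 'e', reset
Bit 7: prefix='1' (no match yet)
Bit 8: prefix='10' -> emit 'g', reset
Bit 9: prefix='1' (no match yet)
Bit 10: prefix='10' -> emit 'g', reset
Bit 11: prefix='0' -> emit 'e', reset
Bit 12: prefix='1' (no match yet)
Bit 13: prefix='11' (no match yet)
Bit 14: prefix='111' -> emit 'b', reset
Bit 15: prefix='1' (no match yet)
Bit 16: prefix='10' -> emit 'g', reset
Bit 17: prefix='0' -> emit 'e', reset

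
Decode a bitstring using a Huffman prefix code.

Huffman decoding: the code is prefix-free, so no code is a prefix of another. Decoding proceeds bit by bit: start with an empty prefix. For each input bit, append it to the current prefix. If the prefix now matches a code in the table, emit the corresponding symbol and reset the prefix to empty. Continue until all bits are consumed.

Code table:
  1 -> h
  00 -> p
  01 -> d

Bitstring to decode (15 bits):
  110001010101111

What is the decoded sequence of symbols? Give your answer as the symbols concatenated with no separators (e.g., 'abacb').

Bit 0: prefix='1' -> emit 'h', reset
Bit 1: prefix='1' -> emit 'h', reset
Bit 2: prefix='0' (no match yet)
Bit 3: prefix='00' -> emit 'p', reset
Bit 4: prefix='0' (no match yet)
Bit 5: prefix='01' -> emit 'd', reset
Bit 6: prefix='0' (no match yet)
Bit 7: prefix='01' -> emit 'd', reset
Bit 8: prefix='0' (no match yet)
Bit 9: prefix='01' -> emit 'd', reset
Bit 10: prefix='0' (no match yet)
Bit 11: prefix='01' -> emit 'd', reset
Bit 12: prefix='1' -> emit 'h', reset
Bit 13: prefix='1' -> emit 'h', reset
Bit 14: prefix='1' -> emit 'h', reset

Answer: hhpddddhhh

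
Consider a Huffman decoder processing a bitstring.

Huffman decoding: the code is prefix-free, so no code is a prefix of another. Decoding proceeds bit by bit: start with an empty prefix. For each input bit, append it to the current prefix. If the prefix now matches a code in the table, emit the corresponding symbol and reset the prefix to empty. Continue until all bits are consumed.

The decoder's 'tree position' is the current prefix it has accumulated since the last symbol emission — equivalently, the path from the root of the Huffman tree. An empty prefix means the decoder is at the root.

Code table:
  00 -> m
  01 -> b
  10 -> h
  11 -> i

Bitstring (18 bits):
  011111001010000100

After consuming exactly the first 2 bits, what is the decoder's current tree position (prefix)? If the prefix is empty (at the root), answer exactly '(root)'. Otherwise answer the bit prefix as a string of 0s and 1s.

Bit 0: prefix='0' (no match yet)
Bit 1: prefix='01' -> emit 'b', reset

Answer: (root)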